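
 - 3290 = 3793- 7083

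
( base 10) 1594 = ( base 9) 2161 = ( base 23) 307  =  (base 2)11000111010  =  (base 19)47H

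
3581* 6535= 23401835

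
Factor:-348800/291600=  -  872/729 = -2^3 * 3^(-6 )*109^1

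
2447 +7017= 9464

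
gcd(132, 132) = 132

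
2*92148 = 184296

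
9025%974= 259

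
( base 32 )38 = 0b1101000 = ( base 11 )95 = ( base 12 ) 88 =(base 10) 104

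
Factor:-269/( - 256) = 2^( - 8)*269^1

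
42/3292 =21/1646 = 0.01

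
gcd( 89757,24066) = 9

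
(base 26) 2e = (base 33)20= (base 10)66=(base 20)36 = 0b1000010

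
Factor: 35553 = 3^1*7^1*1693^1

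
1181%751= 430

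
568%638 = 568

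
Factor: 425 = 5^2*17^1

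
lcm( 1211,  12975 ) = 90825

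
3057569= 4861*629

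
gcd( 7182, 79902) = 18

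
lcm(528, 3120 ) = 34320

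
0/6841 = 0 = 0.00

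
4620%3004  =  1616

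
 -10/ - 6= 5/3= 1.67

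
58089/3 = 19363 = 19363.00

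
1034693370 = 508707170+525986200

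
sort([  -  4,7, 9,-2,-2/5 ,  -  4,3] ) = [-4,-4,-2,-2/5,  3,  7, 9 ] 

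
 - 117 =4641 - 4758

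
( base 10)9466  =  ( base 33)8MS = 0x24fa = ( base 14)3642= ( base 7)36412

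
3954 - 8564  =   - 4610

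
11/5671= 11/5671 = 0.00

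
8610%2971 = 2668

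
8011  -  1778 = 6233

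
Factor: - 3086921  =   - 919^1 * 3359^1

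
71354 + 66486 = 137840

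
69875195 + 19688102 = 89563297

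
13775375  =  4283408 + 9491967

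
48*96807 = 4646736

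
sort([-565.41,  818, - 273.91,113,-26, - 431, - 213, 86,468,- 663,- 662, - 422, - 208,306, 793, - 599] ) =[  -  663, - 662,-599, -565.41, - 431,  -  422, - 273.91,  -  213,-208,- 26, 86,113,306,468, 793,818] 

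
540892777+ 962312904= 1503205681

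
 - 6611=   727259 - 733870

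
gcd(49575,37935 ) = 15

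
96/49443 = 32/16481 =0.00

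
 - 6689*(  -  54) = 361206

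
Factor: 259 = 7^1 *37^1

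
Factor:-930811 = - 7^1*103^1*1291^1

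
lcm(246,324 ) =13284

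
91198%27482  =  8752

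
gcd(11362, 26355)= 1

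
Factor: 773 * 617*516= 246101556 = 2^2*3^1* 43^1*617^1*773^1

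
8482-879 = 7603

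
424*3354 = 1422096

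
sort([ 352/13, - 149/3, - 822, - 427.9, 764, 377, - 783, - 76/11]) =[ - 822, - 783, - 427.9, - 149/3, - 76/11, 352/13, 377, 764 ]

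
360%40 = 0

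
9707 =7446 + 2261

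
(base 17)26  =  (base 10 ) 40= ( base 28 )1C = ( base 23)1h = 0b101000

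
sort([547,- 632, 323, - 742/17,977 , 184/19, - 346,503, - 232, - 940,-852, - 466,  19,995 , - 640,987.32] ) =[ - 940, - 852, - 640, - 632, - 466, - 346,-232, - 742/17, 184/19 , 19, 323, 503, 547, 977,987.32 , 995]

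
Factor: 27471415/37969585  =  17^( - 1 )*37^( - 1)*12073^ ( - 1) * 5494283^1  =  5494283/7593917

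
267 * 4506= 1203102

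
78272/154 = 508 + 20/77 = 508.26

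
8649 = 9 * 961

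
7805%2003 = 1796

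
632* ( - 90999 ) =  - 57511368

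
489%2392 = 489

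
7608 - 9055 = -1447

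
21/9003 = 7/3001=0.00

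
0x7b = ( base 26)4j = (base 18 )6f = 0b1111011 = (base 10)123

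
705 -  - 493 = 1198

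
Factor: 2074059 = 3^3*13^1*19^1 * 311^1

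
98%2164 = 98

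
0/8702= 0 =0.00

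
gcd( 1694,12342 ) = 242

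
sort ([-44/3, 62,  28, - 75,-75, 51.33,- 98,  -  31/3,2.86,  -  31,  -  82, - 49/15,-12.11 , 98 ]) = [-98,-82,-75,-75, - 31, - 44/3, - 12.11, - 31/3, - 49/15, 2.86,28, 51.33, 62, 98 ] 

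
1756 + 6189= 7945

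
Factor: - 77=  - 7^1*11^1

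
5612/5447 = 5612/5447 = 1.03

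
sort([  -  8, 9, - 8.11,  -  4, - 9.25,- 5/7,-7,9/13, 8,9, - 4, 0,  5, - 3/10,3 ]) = [-9.25,  -  8.11, - 8 , - 7 , -4,  -  4,-5/7, - 3/10, 0,9/13, 3, 5, 8,9,  9 ]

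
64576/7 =9225 + 1/7 = 9225.14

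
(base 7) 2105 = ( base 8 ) 1344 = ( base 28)qc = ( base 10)740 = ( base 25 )14f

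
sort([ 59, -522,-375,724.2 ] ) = [  -  522,-375, 59, 724.2]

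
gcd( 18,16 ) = 2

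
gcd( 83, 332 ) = 83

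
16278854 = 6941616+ 9337238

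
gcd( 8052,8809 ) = 1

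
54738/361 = 54738/361  =  151.63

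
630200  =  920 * 685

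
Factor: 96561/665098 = 2^ ( -1) * 3^2*7^ (  -  1)*10729^1*47507^( - 1) 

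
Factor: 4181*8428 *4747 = 167272260596=   2^2*7^2*37^1 * 43^1 * 47^1*101^1 * 113^1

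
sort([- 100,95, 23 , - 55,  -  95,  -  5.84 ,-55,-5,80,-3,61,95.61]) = [ - 100,-95, - 55, - 55, - 5.84, - 5,  -  3,23,61,80,95,  95.61]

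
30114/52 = 15057/26  =  579.12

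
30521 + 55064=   85585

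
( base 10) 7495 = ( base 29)8qd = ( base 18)1527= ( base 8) 16507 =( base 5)214440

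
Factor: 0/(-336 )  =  0 = 0^1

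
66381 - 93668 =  - 27287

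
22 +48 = 70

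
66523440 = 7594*8760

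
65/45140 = 13/9028  =  0.00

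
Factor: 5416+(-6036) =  - 620 = - 2^2 * 5^1 * 31^1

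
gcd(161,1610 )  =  161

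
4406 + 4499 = 8905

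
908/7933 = 908/7933 = 0.11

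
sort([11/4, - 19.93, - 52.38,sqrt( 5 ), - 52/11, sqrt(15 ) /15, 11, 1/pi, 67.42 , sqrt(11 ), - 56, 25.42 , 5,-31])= [- 56,-52.38,  -  31,  -  19.93, - 52/11, sqrt(15)/15,1/pi, sqrt(5), 11/4, sqrt ( 11),  5, 11,25.42, 67.42]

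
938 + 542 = 1480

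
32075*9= 288675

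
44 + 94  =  138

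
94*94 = 8836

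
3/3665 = 3/3665= 0.00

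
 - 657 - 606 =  - 1263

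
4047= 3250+797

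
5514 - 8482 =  - 2968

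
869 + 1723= 2592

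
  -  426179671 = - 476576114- - 50396443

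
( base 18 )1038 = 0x1706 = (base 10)5894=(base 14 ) 2210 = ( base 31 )644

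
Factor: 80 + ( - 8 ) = 72  =  2^3*3^2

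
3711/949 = 3 + 864/949 = 3.91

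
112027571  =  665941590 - 553914019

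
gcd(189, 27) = 27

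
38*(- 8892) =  - 337896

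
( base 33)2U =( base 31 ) 33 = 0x60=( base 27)3f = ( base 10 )96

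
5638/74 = 76  +  7/37  =  76.19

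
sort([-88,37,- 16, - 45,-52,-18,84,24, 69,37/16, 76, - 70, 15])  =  [-88,  -  70,-52, - 45, - 18, - 16, 37/16, 15 , 24, 37,69, 76, 84 ]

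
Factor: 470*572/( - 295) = -2^3 *11^1*13^1 * 47^1* 59^ ( - 1 ) = -  53768/59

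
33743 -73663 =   -  39920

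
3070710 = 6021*510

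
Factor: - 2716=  - 2^2*7^1 * 97^1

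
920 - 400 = 520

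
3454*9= 31086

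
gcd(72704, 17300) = 4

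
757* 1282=970474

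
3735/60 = 249/4 = 62.25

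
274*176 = 48224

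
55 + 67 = 122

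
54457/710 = 767/10 =76.70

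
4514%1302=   608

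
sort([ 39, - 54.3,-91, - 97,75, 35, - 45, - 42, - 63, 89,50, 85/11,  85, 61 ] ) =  [  -  97, - 91,  -  63, - 54.3, - 45, - 42, 85/11,35,39, 50, 61,75, 85, 89 ] 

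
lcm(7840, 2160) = 211680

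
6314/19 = 6314/19 = 332.32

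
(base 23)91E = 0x12be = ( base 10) 4798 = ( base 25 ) 7GN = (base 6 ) 34114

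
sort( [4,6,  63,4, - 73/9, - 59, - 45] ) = [ - 59, - 45,- 73/9, 4,4,6,63]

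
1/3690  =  1/3690 = 0.00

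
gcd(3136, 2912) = 224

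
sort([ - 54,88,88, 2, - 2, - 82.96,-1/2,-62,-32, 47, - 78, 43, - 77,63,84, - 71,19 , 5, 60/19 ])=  [ - 82.96, - 78, - 77 , -71, - 62,- 54, - 32,-2 , - 1/2,2,60/19, 5 , 19, 43,47,63,84, 88,88]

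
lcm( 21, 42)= 42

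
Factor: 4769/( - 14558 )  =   - 2^ ( - 1)*19^1*29^( - 1)= - 19/58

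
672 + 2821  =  3493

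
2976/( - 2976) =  - 1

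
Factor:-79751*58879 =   -  4695659129=- 7^1*97^1*607^1 * 11393^1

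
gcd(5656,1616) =808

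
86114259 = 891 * 96649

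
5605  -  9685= -4080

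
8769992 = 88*99659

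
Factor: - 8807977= - 8807977^1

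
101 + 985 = 1086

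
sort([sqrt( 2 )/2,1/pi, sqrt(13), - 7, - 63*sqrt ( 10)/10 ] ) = [-63 *sqrt( 10 )/10,-7,1/pi, sqrt(2 )/2, sqrt ( 13)]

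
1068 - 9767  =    -  8699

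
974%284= 122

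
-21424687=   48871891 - 70296578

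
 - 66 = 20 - 86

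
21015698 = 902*23299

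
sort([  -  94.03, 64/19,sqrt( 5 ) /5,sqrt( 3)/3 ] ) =[-94.03,sqrt(5)/5,sqrt( 3)/3,64/19]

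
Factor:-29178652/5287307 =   -  2^2*653^1*11171^1*5287307^( - 1)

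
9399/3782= 2+ 1835/3782  =  2.49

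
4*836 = 3344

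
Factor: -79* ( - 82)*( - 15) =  - 97170 = - 2^1*3^1*5^1 * 41^1*79^1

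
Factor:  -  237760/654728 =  - 29720/81841 =- 2^3*5^1*223^( - 1)*367^( - 1)*743^1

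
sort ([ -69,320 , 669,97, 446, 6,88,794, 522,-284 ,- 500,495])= [  -  500,-284, - 69,6, 88,97,320, 446,495, 522,669,794]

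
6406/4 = 1601+ 1/2 = 1601.50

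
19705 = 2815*7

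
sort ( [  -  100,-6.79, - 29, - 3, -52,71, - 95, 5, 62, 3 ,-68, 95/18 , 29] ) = [ - 100, - 95, - 68, - 52,-29, - 6.79, - 3,  3,5, 95/18 , 29,62 , 71 ]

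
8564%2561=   881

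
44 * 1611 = 70884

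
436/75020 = 109/18755 = 0.01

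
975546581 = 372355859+603190722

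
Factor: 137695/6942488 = 2^( - 3)*5^1*7^( - 1 )  *27539^1 * 123973^( - 1)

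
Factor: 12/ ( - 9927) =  - 4/3309 = - 2^2 * 3^( - 1)*1103^(-1 ) 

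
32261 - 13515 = 18746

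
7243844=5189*1396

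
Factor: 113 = 113^1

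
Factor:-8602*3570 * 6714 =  - 206181165960 = - 2^3*3^3*5^1* 7^1*11^1 * 17^2 * 23^1 * 373^1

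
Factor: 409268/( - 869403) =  -2^2*3^( - 1 ) * 179^( - 1)*1619^( - 1)*102317^1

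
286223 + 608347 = 894570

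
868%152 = 108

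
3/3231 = 1/1077=0.00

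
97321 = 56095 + 41226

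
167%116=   51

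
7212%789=111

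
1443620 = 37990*38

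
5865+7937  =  13802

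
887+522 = 1409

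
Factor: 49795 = 5^1*23^1*433^1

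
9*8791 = 79119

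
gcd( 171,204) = 3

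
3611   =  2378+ 1233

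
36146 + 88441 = 124587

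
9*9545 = 85905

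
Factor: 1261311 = 3^1*593^1*709^1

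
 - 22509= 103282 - 125791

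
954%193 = 182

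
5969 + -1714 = 4255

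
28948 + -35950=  - 7002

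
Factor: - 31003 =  - 7^1*43^1 * 103^1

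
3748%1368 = 1012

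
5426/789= 5426/789= 6.88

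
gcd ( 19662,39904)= 58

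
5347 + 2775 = 8122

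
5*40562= 202810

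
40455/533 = 75+480/533 = 75.90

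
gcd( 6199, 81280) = 1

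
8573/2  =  8573/2 = 4286.50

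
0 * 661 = 0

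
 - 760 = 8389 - 9149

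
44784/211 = 212 + 52/211 = 212.25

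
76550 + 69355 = 145905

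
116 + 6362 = 6478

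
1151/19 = 1151/19=60.58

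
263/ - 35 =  - 8 +17/35=- 7.51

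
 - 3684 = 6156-9840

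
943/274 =943/274=3.44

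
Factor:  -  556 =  - 2^2*139^1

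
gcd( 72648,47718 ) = 18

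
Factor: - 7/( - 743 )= 7^1*743^( - 1) 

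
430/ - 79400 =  - 43/7940 = -  0.01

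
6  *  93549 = 561294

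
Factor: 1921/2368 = 2^( - 6 )*17^1* 37^(-1)*113^1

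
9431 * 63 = 594153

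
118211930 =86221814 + 31990116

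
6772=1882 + 4890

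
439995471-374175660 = 65819811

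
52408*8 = 419264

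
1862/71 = 26 + 16/71 =26.23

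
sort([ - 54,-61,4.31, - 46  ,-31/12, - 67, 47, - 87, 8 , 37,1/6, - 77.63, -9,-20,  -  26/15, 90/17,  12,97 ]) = [-87,-77.63, - 67, - 61, - 54, - 46, -20,  -  9,-31/12,  -  26/15,1/6, 4.31,90/17,8,12, 37,  47 , 97] 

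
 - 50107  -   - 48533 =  - 1574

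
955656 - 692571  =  263085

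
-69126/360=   -  11521/60 = -192.02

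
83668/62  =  41834/31 = 1349.48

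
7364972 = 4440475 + 2924497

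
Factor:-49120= - 2^5*5^1*307^1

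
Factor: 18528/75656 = 2^2*3^1*7^(  -  2 ) = 12/49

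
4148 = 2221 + 1927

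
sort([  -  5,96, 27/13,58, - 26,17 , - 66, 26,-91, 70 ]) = [ - 91 , - 66,  -  26,  -  5,27/13,17, 26, 58,70, 96 ] 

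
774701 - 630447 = 144254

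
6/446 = 3/223 = 0.01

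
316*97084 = 30678544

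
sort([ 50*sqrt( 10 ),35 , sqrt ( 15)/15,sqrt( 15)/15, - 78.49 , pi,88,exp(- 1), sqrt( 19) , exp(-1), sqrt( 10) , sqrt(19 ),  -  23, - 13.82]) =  [  -  78.49 ,-23, - 13.82,sqrt(15)/15,sqrt(15)/15, exp( - 1 ), exp( - 1), pi,sqrt(10),sqrt( 19),sqrt ( 19 ),35 , 88 , 50 *sqrt( 10) ]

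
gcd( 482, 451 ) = 1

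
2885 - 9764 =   -  6879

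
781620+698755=1480375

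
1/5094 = 1/5094 = 0.00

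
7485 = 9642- 2157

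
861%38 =25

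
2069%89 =22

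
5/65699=5/65699  =  0.00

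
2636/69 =2636/69 = 38.20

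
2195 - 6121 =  - 3926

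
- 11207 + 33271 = 22064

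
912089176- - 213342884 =1125432060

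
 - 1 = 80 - 81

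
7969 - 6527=1442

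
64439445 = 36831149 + 27608296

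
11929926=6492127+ 5437799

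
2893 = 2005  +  888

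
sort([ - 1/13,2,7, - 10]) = [ - 10, - 1/13, 2, 7]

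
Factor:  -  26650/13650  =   - 3^( - 1 )*7^( - 1)*41^1  =  -41/21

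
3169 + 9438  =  12607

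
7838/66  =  3919/33 = 118.76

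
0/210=0= 0.00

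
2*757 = 1514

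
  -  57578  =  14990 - 72568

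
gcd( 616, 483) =7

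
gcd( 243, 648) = 81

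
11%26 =11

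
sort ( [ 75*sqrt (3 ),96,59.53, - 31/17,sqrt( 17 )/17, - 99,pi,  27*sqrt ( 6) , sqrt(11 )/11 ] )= [ - 99, - 31/17, sqrt (17 ) /17,sqrt(  11)/11,pi,  59.53, 27*sqrt(6),96 , 75*sqrt( 3)]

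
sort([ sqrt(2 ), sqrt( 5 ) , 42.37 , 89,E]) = [sqrt( 2), sqrt(5),E,42.37, 89]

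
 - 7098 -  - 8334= 1236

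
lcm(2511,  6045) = 163215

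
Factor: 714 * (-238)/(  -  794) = 84966/397 = 2^1 * 3^1*7^2*17^2 * 397^( - 1)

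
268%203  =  65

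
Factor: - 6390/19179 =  - 2^1*5^1*71^1*2131^( - 1)=- 710/2131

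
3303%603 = 288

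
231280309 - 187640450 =43639859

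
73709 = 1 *73709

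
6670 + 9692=16362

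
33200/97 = 33200/97= 342.27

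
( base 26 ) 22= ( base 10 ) 54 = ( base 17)33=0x36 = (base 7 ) 105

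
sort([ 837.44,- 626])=[ - 626,  837.44]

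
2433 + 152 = 2585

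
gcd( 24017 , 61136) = 1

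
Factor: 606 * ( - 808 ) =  - 489648=- 2^4*3^1* 101^2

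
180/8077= 180/8077 = 0.02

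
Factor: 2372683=2372683^1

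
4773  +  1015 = 5788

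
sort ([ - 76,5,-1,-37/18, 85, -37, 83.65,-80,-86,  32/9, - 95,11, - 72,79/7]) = [ - 95, - 86, -80, - 76, -72,  -  37, - 37/18,-1,32/9,5,  11, 79/7,83.65, 85 ] 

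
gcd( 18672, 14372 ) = 4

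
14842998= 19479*762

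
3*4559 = 13677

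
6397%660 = 457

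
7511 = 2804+4707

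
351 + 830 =1181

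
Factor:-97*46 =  - 2^1*23^1*97^1 = - 4462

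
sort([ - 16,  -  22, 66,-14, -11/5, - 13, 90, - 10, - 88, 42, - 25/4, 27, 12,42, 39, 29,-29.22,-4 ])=[ - 88,-29.22,-22, - 16, - 14,-13,  -  10,-25/4,-4,-11/5, 12,27, 29, 39, 42,42,  66,90]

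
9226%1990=1266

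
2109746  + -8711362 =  - 6601616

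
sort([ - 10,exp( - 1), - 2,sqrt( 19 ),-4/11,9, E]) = [-10,-2, - 4/11,exp( - 1 ),E,sqrt( 19),9]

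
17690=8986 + 8704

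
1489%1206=283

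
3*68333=204999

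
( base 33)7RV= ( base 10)8545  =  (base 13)3B74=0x2161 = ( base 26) cgh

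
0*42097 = 0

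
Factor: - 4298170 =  - 2^1*5^1*429817^1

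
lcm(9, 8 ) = 72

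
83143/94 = 1769/2=884.50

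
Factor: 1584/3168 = 2^( - 1) = 1/2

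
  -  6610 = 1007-7617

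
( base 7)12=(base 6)13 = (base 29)9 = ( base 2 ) 1001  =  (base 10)9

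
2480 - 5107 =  - 2627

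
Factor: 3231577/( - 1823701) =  - 11^(-1)*19^1 * 283^1  *317^( - 1)*523^(-1)*601^1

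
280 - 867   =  -587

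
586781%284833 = 17115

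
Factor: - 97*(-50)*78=2^2 * 3^1*5^2*13^1*97^1 =378300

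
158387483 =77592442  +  80795041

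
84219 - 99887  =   - 15668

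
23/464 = 23/464 = 0.05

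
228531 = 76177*3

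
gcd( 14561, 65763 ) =1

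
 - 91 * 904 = - 82264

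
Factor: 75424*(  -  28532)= -2^7  *  7^1*1019^1*2357^1 = - 2151997568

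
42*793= 33306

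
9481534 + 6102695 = 15584229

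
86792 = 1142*76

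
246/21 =11+5/7 =11.71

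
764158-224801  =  539357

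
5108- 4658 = 450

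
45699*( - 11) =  - 502689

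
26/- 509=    - 26/509 = - 0.05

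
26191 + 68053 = 94244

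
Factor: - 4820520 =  - 2^3*3^1*5^1*17^2*139^1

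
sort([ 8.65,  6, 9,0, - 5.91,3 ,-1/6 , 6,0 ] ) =[-5.91 , - 1/6, 0,0,3,6 , 6, 8.65,9 ] 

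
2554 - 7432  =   - 4878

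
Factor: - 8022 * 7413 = -59467086 = - 2^1*3^2 * 7^2*191^1 * 353^1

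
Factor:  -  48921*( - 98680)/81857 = 209892360/3559=2^3*3^1 *5^1*709^1*2467^1*3559^ (  -  1 ) 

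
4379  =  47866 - 43487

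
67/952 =67/952=   0.07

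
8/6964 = 2/1741 = 0.00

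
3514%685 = 89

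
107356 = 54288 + 53068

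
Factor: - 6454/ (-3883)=2^1 *7^1*11^( - 1 )*353^(-1 )*461^1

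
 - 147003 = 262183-409186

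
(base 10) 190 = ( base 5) 1230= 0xbe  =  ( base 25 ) 7f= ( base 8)276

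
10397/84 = 10397/84 = 123.77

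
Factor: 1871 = 1871^1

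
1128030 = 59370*19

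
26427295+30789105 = 57216400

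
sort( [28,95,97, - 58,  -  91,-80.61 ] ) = [  -  91 , -80.61,- 58,28,95,97] 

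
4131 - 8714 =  - 4583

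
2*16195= 32390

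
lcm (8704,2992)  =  95744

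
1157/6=192+5/6 =192.83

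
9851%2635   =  1946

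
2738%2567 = 171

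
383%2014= 383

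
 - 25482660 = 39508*(  -  645 ) 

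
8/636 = 2/159  =  0.01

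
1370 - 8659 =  - 7289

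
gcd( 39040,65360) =80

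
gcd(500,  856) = 4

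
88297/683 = 88297/683  =  129.28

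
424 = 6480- 6056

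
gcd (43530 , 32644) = 2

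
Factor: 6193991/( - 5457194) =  - 2^( - 1)*109^( - 1 )*25033^( - 1)*6193991^1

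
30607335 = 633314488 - 602707153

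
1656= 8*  207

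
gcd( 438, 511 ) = 73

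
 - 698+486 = - 212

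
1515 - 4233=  - 2718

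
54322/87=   624 + 34/87  =  624.39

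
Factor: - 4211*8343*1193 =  - 3^4*103^1*1193^1*4211^1  =  - 41912920989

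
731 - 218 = 513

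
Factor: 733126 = 2^1* 97^1*3779^1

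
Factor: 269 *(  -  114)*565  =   - 2^1* 3^1 * 5^1*19^1 * 113^1*269^1  =  - 17326290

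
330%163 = 4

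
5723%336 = 11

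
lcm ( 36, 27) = 108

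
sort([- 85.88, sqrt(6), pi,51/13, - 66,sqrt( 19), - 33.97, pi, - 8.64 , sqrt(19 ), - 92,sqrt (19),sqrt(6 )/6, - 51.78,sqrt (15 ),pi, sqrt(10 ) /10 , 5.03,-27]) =[ - 92, - 85.88 , - 66,  -  51.78, - 33.97, - 27 , -8.64,sqrt(10) /10 , sqrt( 6) /6,sqrt( 6),pi,pi,pi,sqrt( 15), 51/13 , sqrt(19 ),sqrt(19),sqrt(19),5.03 ] 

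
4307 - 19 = 4288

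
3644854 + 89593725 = 93238579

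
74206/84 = 883+17/42 = 883.40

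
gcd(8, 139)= 1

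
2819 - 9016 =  - 6197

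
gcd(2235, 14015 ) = 5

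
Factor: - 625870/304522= - 312935/152261 = - 5^1 * 7^1* 107^( - 1 ) * 1423^(-1)*8941^1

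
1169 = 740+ 429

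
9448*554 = 5234192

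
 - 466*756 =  - 352296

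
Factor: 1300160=2^6*5^1 *17^1 *239^1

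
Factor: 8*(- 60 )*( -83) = 2^5*3^1*5^1*83^1 = 39840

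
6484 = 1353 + 5131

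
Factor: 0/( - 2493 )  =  0 = 0^1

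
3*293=879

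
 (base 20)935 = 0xe51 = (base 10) 3665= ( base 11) 2832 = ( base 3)12000202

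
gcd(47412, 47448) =36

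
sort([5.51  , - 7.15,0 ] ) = [ -7.15,0, 5.51 ]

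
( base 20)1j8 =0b1100010100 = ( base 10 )788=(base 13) 488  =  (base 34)N6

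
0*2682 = 0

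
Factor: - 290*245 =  - 2^1*5^2*7^2*29^1 = - 71050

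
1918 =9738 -7820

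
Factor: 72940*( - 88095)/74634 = - 152991650/1777 = - 2^1*5^2*7^1 * 521^1*839^1 * 1777^ ( - 1)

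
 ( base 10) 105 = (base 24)49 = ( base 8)151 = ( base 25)45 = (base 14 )77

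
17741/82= 216+29/82 = 216.35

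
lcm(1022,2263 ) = 31682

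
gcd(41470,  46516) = 58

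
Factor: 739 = 739^1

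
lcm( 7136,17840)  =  35680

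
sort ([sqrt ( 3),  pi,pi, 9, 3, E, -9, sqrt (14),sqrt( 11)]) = [  -  9,sqrt( 3 ), E, 3,pi, pi , sqrt (11), sqrt(14), 9]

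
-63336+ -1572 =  - 64908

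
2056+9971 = 12027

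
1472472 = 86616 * 17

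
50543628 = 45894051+4649577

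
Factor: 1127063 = 7^1*161009^1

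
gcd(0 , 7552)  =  7552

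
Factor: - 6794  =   - 2^1 * 43^1*79^1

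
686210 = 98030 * 7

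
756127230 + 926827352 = 1682954582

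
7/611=7/611 = 0.01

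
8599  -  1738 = 6861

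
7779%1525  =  154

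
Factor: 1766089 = 13^1*73^1*1861^1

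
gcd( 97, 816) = 1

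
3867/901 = 3867/901 = 4.29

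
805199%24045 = 11714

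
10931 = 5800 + 5131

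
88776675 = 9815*9045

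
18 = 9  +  9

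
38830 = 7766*5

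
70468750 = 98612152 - 28143402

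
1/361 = 1/361 =0.00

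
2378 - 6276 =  - 3898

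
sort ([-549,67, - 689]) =[ - 689, - 549, 67]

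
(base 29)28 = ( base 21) 33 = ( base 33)20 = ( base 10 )66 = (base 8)102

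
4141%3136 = 1005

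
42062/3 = 14020 + 2/3 = 14020.67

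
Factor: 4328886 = 2^1 * 3^1*721481^1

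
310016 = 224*1384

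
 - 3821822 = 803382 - 4625204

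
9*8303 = 74727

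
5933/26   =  228+5/26= 228.19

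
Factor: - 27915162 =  - 2^1 * 3^1*11^1 *479^1 * 883^1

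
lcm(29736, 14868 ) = 29736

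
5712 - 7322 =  - 1610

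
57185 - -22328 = 79513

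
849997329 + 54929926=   904927255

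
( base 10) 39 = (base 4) 213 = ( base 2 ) 100111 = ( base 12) 33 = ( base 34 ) 15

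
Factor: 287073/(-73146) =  - 2^( - 1)*3^1*73^( - 1)*  191^1 = - 573/146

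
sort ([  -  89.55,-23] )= [ - 89.55 , - 23]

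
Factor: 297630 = 2^1*3^2*5^1*3307^1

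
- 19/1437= - 1 + 1418/1437 = -0.01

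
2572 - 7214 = -4642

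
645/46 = 14 + 1/46= 14.02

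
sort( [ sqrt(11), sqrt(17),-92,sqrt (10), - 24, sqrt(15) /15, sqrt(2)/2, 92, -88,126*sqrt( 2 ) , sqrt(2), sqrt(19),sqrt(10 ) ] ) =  [  -  92 ,  -  88, - 24, sqrt( 15)/15, sqrt (2)/2, sqrt( 2 ), sqrt(10),sqrt(10), sqrt(11), sqrt(17), sqrt( 19), 92, 126*sqrt(2)]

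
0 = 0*227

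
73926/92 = 36963/46 = 803.54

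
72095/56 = 72095/56 = 1287.41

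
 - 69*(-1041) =71829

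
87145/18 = 87145/18 = 4841.39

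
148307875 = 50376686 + 97931189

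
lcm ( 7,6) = 42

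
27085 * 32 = 866720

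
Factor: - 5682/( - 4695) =2^1*5^( - 1)*313^(- 1)*947^1 = 1894/1565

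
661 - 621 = 40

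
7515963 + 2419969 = 9935932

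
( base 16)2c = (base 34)1A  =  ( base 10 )44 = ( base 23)1L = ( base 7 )62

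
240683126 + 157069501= 397752627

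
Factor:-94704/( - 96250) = 2^3 *3^1 * 5^( - 4 )*7^( - 1)*11^(-1 ) * 1973^1 = 47352/48125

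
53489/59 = 53489/59= 906.59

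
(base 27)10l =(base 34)m2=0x2ee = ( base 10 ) 750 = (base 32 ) NE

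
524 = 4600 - 4076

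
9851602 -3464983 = 6386619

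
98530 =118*835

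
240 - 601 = -361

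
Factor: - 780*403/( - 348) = 5^1*13^2 * 29^(-1)*31^1 = 26195/29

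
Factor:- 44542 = -2^1*22271^1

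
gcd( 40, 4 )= 4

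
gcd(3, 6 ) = 3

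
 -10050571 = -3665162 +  - 6385409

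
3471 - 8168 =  - 4697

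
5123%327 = 218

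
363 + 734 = 1097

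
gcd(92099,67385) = 1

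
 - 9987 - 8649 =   -  18636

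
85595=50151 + 35444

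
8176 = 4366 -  - 3810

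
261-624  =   - 363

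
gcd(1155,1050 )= 105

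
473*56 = 26488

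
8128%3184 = 1760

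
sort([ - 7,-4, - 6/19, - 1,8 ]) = [-7, - 4, - 1, - 6/19,8 ] 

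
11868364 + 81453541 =93321905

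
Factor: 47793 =3^1*89^1*179^1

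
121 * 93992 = 11373032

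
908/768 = 1 + 35/192 = 1.18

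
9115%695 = 80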